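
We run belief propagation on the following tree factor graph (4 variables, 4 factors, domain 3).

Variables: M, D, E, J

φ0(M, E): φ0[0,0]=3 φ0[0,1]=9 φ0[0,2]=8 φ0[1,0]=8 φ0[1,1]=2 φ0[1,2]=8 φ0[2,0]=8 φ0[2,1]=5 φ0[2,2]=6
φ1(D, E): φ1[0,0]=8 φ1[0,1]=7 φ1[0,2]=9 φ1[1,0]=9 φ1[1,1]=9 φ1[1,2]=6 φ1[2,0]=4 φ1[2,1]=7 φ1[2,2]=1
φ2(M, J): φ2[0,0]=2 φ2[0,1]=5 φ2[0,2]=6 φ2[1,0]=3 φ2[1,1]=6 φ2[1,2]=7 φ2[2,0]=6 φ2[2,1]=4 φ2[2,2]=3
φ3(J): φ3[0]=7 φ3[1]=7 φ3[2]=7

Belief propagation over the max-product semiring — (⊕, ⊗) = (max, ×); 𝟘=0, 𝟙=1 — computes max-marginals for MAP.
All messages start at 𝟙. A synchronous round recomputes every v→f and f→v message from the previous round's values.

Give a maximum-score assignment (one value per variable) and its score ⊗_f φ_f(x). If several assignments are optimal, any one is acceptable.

assignment: (M=1, D=1, E=0, J=2); score = 3528

init: all messages = 𝟙 over 3 values
r1 m[φ0→M] = [9, 8, 8]
r1 m[φ0→E] = [8, 9, 8]
r1 m[φ1→D] = [9, 9, 7]
r1 m[φ1→E] = [9, 9, 9]
r1 m[φ2→M] = [6, 7, 6]
r1 m[φ2→J] = [6, 6, 7]
r1 m[φ3→J] = [7, 7, 7]
r1 m[M→φ0] = [1, 1, 1]
r1 m[M→φ2] = [1, 1, 1]
r1 m[D→φ1] = [1, 1, 1]
r1 m[E→φ0] = [1, 1, 1]
r1 m[E→φ1] = [1, 1, 1]
r1 m[J→φ2] = [1, 1, 1]
r1 m[J→φ3] = [1, 1, 1]
r2 m[φ0→M] = [9, 8, 8]
r2 m[φ0→E] = [8, 9, 8]
r2 m[φ1→D] = [9, 9, 7]
r2 m[φ1→E] = [9, 9, 9]
r2 m[φ2→M] = [6, 7, 6]
r2 m[φ2→J] = [6, 6, 7]
r2 m[φ3→J] = [7, 7, 7]
r2 m[M→φ0] = [6, 7, 6]
r2 m[M→φ2] = [9, 8, 8]
r2 m[D→φ1] = [1, 1, 1]
r2 m[E→φ0] = [9, 9, 9]
r2 m[E→φ1] = [8, 9, 8]
r2 m[J→φ2] = [7, 7, 7]
r2 m[J→φ3] = [6, 6, 7]
r3 m[φ0→M] = [81, 72, 72]
r3 m[φ0→E] = [56, 54, 56]
r3 m[φ1→D] = [72, 81, 63]
r3 m[φ1→E] = [9, 9, 9]
r3 m[φ2→M] = [42, 49, 42]
r3 m[φ2→J] = [48, 48, 56]
r3 m[φ3→J] = [7, 7, 7]
r3 m[M→φ0] = [6, 7, 6]
r3 m[M→φ2] = [9, 8, 8]
r3 m[D→φ1] = [1, 1, 1]
r3 m[E→φ0] = [9, 9, 9]
r3 m[E→φ1] = [8, 9, 8]
r3 m[J→φ2] = [7, 7, 7]
r3 m[J→φ3] = [6, 6, 7]
r4 m[φ0→M] = [81, 72, 72]
r4 m[φ0→E] = [56, 54, 56]
r4 m[φ1→D] = [72, 81, 63]
r4 m[φ1→E] = [9, 9, 9]
r4 m[φ2→M] = [42, 49, 42]
r4 m[φ2→J] = [48, 48, 56]
r4 m[φ3→J] = [7, 7, 7]
r4 m[M→φ0] = [42, 49, 42]
r4 m[M→φ2] = [81, 72, 72]
r4 m[D→φ1] = [1, 1, 1]
r4 m[E→φ0] = [9, 9, 9]
r4 m[E→φ1] = [56, 54, 56]
r4 m[J→φ2] = [7, 7, 7]
r4 m[J→φ3] = [48, 48, 56]
r5 m[φ0→M] = [81, 72, 72]
r5 m[φ0→E] = [392, 378, 392]
r5 m[φ1→D] = [504, 504, 378]
r5 m[φ1→E] = [9, 9, 9]
r5 m[φ2→M] = [42, 49, 42]
r5 m[φ2→J] = [432, 432, 504]
r5 m[φ3→J] = [7, 7, 7]
r5 m[M→φ0] = [42, 49, 42]
r5 m[M→φ2] = [81, 72, 72]
r5 m[D→φ1] = [1, 1, 1]
r5 m[E→φ0] = [9, 9, 9]
r5 m[E→φ1] = [56, 54, 56]
r5 m[J→φ2] = [7, 7, 7]
r5 m[J→φ3] = [48, 48, 56]
r6 m[φ0→M] = [81, 72, 72]
r6 m[φ0→E] = [392, 378, 392]
r6 m[φ1→D] = [504, 504, 378]
r6 m[φ1→E] = [9, 9, 9]
r6 m[φ2→M] = [42, 49, 42]
r6 m[φ2→J] = [432, 432, 504]
r6 m[φ3→J] = [7, 7, 7]
r6 m[M→φ0] = [42, 49, 42]
r6 m[M→φ2] = [81, 72, 72]
r6 m[D→φ1] = [1, 1, 1]
r6 m[E→φ0] = [9, 9, 9]
r6 m[E→φ1] = [392, 378, 392]
r6 m[J→φ2] = [7, 7, 7]
r6 m[J→φ3] = [432, 432, 504]
r7 m[φ0→M] = [81, 72, 72]
r7 m[φ0→E] = [392, 378, 392]
r7 m[φ1→D] = [3528, 3528, 2646]
r7 m[φ1→E] = [9, 9, 9]
r7 m[φ2→M] = [42, 49, 42]
r7 m[φ2→J] = [432, 432, 504]
r7 m[φ3→J] = [7, 7, 7]
r7 m[M→φ0] = [42, 49, 42]
r7 m[M→φ2] = [81, 72, 72]
r7 m[D→φ1] = [1, 1, 1]
r7 m[E→φ0] = [9, 9, 9]
r7 m[E→φ1] = [392, 378, 392]
r7 m[J→φ2] = [7, 7, 7]
r7 m[J→φ3] = [432, 432, 504]
r8 m[φ0→M] = [81, 72, 72]
r8 m[φ0→E] = [392, 378, 392]
r8 m[φ1→D] = [3528, 3528, 2646]
r8 m[φ1→E] = [9, 9, 9]
r8 m[φ2→M] = [42, 49, 42]
r8 m[φ2→J] = [432, 432, 504]
r8 m[φ3→J] = [7, 7, 7]
r8 m[M→φ0] = [42, 49, 42]
r8 m[M→φ2] = [81, 72, 72]
r8 m[D→φ1] = [1, 1, 1]
r8 m[E→φ0] = [9, 9, 9]
r8 m[E→φ1] = [392, 378, 392]
r8 m[J→φ2] = [7, 7, 7]
r8 m[J→φ3] = [432, 432, 504]
fixed point reached at round 8
traceback from M: (M=1, D=1, E=0, J=2), score=3528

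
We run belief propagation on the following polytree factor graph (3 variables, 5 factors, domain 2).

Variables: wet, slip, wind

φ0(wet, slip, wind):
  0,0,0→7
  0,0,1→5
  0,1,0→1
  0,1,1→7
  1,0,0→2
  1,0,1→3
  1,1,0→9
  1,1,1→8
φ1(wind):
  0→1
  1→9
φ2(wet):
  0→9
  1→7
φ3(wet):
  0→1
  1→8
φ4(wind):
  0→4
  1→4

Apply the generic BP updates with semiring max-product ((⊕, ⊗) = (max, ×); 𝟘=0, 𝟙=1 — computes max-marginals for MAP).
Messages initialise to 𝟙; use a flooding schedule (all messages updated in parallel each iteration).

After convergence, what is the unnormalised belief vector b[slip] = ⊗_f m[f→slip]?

b[slip] = [6048, 16128]

init: all messages = 𝟙 over 2 values
r1 m[φ0→wet] = [7, 9]
r1 m[φ0→slip] = [7, 9]
r1 m[φ0→wind] = [9, 8]
r1 m[φ1→wind] = [1, 9]
r1 m[φ2→wet] = [9, 7]
r1 m[φ3→wet] = [1, 8]
r1 m[φ4→wind] = [4, 4]
r1 m[wet→φ0] = [1, 1]
r1 m[wet→φ2] = [1, 1]
r1 m[wet→φ3] = [1, 1]
r1 m[slip→φ0] = [1, 1]
r1 m[wind→φ0] = [1, 1]
r1 m[wind→φ1] = [1, 1]
r1 m[wind→φ4] = [1, 1]
r2 m[φ0→wet] = [7, 9]
r2 m[φ0→slip] = [7, 9]
r2 m[φ0→wind] = [9, 8]
r2 m[φ1→wind] = [1, 9]
r2 m[φ2→wet] = [9, 7]
r2 m[φ3→wet] = [1, 8]
r2 m[φ4→wind] = [4, 4]
r2 m[wet→φ0] = [9, 56]
r2 m[wet→φ2] = [7, 72]
r2 m[wet→φ3] = [63, 63]
r2 m[slip→φ0] = [1, 1]
r2 m[wind→φ0] = [4, 36]
r2 m[wind→φ1] = [36, 32]
r2 m[wind→φ4] = [9, 72]
r3 m[φ0→wet] = [252, 288]
r3 m[φ0→slip] = [6048, 16128]
r3 m[φ0→wind] = [504, 448]
r3 m[φ1→wind] = [1, 9]
r3 m[φ2→wet] = [9, 7]
r3 m[φ3→wet] = [1, 8]
r3 m[φ4→wind] = [4, 4]
r3 m[wet→φ0] = [9, 56]
r3 m[wet→φ2] = [7, 72]
r3 m[wet→φ3] = [63, 63]
r3 m[slip→φ0] = [1, 1]
r3 m[wind→φ0] = [4, 36]
r3 m[wind→φ1] = [36, 32]
r3 m[wind→φ4] = [9, 72]
r4 m[φ0→wet] = [252, 288]
r4 m[φ0→slip] = [6048, 16128]
r4 m[φ0→wind] = [504, 448]
r4 m[φ1→wind] = [1, 9]
r4 m[φ2→wet] = [9, 7]
r4 m[φ3→wet] = [1, 8]
r4 m[φ4→wind] = [4, 4]
r4 m[wet→φ0] = [9, 56]
r4 m[wet→φ2] = [252, 2304]
r4 m[wet→φ3] = [2268, 2016]
r4 m[slip→φ0] = [1, 1]
r4 m[wind→φ0] = [4, 36]
r4 m[wind→φ1] = [2016, 1792]
r4 m[wind→φ4] = [504, 4032]
r5 m[φ0→wet] = [252, 288]
r5 m[φ0→slip] = [6048, 16128]
r5 m[φ0→wind] = [504, 448]
r5 m[φ1→wind] = [1, 9]
r5 m[φ2→wet] = [9, 7]
r5 m[φ3→wet] = [1, 8]
r5 m[φ4→wind] = [4, 4]
r5 m[wet→φ0] = [9, 56]
r5 m[wet→φ2] = [252, 2304]
r5 m[wet→φ3] = [2268, 2016]
r5 m[slip→φ0] = [1, 1]
r5 m[wind→φ0] = [4, 36]
r5 m[wind→φ1] = [2016, 1792]
r5 m[wind→φ4] = [504, 4032]
fixed point reached at round 5
b[slip] = ⊗ incoming = [6048, 16128]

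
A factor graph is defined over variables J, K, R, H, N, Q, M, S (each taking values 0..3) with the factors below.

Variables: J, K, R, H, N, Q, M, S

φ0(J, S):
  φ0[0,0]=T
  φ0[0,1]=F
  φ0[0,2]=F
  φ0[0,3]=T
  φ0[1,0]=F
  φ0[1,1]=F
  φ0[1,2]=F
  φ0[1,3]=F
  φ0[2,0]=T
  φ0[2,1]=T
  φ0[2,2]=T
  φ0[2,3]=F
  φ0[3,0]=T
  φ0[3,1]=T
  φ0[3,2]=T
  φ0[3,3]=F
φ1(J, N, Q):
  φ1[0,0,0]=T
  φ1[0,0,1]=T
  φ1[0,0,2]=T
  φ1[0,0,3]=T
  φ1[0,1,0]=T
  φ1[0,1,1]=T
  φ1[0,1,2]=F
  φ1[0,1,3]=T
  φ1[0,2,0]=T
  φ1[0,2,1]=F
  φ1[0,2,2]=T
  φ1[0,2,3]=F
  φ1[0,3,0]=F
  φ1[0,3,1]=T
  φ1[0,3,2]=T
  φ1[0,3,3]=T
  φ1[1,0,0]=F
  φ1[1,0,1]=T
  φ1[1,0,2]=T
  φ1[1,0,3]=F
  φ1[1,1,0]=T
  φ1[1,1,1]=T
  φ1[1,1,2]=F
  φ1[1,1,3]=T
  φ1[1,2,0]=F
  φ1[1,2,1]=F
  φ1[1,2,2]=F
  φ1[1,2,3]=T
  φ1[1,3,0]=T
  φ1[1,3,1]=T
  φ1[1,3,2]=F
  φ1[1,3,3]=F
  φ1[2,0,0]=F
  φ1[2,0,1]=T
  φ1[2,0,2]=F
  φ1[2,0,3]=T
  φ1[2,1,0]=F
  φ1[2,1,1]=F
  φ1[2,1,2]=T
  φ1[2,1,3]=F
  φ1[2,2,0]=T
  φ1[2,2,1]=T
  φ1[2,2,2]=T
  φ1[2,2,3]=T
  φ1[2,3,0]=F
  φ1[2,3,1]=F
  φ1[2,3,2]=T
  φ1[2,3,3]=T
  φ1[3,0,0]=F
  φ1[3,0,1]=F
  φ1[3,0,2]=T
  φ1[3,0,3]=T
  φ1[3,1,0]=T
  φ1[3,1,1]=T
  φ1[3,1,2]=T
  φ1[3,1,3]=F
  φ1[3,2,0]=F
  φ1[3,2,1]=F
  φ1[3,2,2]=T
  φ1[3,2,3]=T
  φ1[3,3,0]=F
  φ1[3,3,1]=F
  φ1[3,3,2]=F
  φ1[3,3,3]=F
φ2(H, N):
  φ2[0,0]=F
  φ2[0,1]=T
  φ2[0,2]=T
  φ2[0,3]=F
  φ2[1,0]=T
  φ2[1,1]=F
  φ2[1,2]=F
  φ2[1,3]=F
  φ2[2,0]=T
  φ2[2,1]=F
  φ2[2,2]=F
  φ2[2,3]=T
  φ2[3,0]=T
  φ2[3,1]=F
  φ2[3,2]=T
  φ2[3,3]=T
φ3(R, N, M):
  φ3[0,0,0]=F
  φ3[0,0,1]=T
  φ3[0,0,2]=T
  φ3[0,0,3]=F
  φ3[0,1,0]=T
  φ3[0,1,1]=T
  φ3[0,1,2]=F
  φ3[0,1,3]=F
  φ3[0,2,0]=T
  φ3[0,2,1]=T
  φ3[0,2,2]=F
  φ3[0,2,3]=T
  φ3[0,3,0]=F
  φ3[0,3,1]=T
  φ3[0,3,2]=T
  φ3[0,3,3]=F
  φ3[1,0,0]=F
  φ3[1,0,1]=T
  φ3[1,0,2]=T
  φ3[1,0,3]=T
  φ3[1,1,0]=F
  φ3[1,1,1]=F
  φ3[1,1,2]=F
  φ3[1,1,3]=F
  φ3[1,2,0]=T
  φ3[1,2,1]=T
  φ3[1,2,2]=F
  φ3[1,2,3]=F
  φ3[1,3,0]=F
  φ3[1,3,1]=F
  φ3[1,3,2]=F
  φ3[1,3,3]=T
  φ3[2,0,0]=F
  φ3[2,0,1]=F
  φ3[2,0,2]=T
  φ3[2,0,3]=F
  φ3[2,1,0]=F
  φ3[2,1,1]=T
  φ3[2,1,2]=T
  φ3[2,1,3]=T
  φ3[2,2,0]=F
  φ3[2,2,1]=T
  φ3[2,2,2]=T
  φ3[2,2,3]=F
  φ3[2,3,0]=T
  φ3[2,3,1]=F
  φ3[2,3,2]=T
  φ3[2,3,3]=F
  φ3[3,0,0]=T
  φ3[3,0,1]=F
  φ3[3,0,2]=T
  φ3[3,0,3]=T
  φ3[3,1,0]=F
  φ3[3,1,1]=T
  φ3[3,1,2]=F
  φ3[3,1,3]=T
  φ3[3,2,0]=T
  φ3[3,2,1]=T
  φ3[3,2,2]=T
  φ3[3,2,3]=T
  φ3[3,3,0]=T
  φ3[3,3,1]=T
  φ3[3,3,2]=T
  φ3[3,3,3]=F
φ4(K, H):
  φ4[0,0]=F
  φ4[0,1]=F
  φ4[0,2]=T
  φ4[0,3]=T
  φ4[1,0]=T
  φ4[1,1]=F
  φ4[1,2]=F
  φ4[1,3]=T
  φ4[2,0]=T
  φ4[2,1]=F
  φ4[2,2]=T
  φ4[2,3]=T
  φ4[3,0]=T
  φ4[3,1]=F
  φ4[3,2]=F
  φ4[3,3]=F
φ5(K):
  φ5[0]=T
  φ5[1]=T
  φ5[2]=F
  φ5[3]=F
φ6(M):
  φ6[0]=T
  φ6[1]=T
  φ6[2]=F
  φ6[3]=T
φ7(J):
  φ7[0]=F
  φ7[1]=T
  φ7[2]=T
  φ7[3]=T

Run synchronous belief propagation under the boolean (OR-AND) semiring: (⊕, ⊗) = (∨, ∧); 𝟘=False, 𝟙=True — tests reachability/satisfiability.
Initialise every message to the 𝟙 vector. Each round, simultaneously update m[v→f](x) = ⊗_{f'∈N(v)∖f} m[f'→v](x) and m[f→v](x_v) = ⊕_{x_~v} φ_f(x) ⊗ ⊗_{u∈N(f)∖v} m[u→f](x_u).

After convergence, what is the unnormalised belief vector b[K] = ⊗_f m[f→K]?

b[K] = [T, T, F, F]

init: all messages = 𝟙 over 4 values
r1 m[φ0→J] = [T, F, T, T]
r1 m[φ0→S] = [T, T, T, T]
r1 m[φ1→J] = [T, T, T, T]
r1 m[φ1→N] = [T, T, T, T]
r1 m[φ1→Q] = [T, T, T, T]
r1 m[φ2→H] = [T, T, T, T]
r1 m[φ2→N] = [T, T, T, T]
r1 m[φ3→R] = [T, T, T, T]
r1 m[φ3→N] = [T, T, T, T]
r1 m[φ3→M] = [T, T, T, T]
r1 m[φ4→K] = [T, T, T, T]
r1 m[φ4→H] = [T, F, T, T]
r1 m[φ5→K] = [T, T, F, F]
r1 m[φ6→M] = [T, T, F, T]
r1 m[φ7→J] = [F, T, T, T]
r1 m[J→φ0] = [T, T, T, T]
r1 m[J→φ1] = [T, T, T, T]
r1 m[J→φ7] = [T, T, T, T]
r1 m[K→φ4] = [T, T, T, T]
r1 m[K→φ5] = [T, T, T, T]
r1 m[R→φ3] = [T, T, T, T]
r1 m[H→φ2] = [T, T, T, T]
r1 m[H→φ4] = [T, T, T, T]
r1 m[N→φ1] = [T, T, T, T]
r1 m[N→φ2] = [T, T, T, T]
r1 m[N→φ3] = [T, T, T, T]
r1 m[Q→φ1] = [T, T, T, T]
r1 m[M→φ3] = [T, T, T, T]
r1 m[M→φ6] = [T, T, T, T]
r1 m[S→φ0] = [T, T, T, T]
r2 m[φ0→J] = [T, F, T, T]
r2 m[φ0→S] = [T, T, T, T]
r2 m[φ1→J] = [T, T, T, T]
r2 m[φ1→N] = [T, T, T, T]
r2 m[φ1→Q] = [T, T, T, T]
r2 m[φ2→H] = [T, T, T, T]
r2 m[φ2→N] = [T, T, T, T]
r2 m[φ3→R] = [T, T, T, T]
r2 m[φ3→N] = [T, T, T, T]
r2 m[φ3→M] = [T, T, T, T]
r2 m[φ4→K] = [T, T, T, T]
r2 m[φ4→H] = [T, F, T, T]
r2 m[φ5→K] = [T, T, F, F]
r2 m[φ6→M] = [T, T, F, T]
r2 m[φ7→J] = [F, T, T, T]
r2 m[J→φ0] = [F, T, T, T]
r2 m[J→φ1] = [F, F, T, T]
r2 m[J→φ7] = [T, F, T, T]
r2 m[K→φ4] = [T, T, F, F]
r2 m[K→φ5] = [T, T, T, T]
r2 m[R→φ3] = [T, T, T, T]
r2 m[H→φ2] = [T, F, T, T]
r2 m[H→φ4] = [T, T, T, T]
r2 m[N→φ1] = [T, T, T, T]
r2 m[N→φ2] = [T, T, T, T]
r2 m[N→φ3] = [T, T, T, T]
r2 m[Q→φ1] = [T, T, T, T]
r2 m[M→φ3] = [T, T, F, T]
r2 m[M→φ6] = [T, T, T, T]
r2 m[S→φ0] = [T, T, T, T]
r3 m[φ0→J] = [T, F, T, T]
r3 m[φ0→S] = [T, T, T, F]
r3 m[φ1→J] = [T, T, T, T]
r3 m[φ1→N] = [T, T, T, T]
r3 m[φ1→Q] = [T, T, T, T]
r3 m[φ2→H] = [T, T, T, T]
r3 m[φ2→N] = [T, T, T, T]
r3 m[φ3→R] = [T, T, T, T]
r3 m[φ3→N] = [T, T, T, T]
r3 m[φ3→M] = [T, T, T, T]
r3 m[φ4→K] = [T, T, T, T]
r3 m[φ4→H] = [T, F, T, T]
r3 m[φ5→K] = [T, T, F, F]
r3 m[φ6→M] = [T, T, F, T]
r3 m[φ7→J] = [F, T, T, T]
r3 m[J→φ0] = [F, T, T, T]
r3 m[J→φ1] = [F, F, T, T]
r3 m[J→φ7] = [T, F, T, T]
r3 m[K→φ4] = [T, T, F, F]
r3 m[K→φ5] = [T, T, T, T]
r3 m[R→φ3] = [T, T, T, T]
r3 m[H→φ2] = [T, F, T, T]
r3 m[H→φ4] = [T, T, T, T]
r3 m[N→φ1] = [T, T, T, T]
r3 m[N→φ2] = [T, T, T, T]
r3 m[N→φ3] = [T, T, T, T]
r3 m[Q→φ1] = [T, T, T, T]
r3 m[M→φ3] = [T, T, F, T]
r3 m[M→φ6] = [T, T, T, T]
r3 m[S→φ0] = [T, T, T, T]
r4 m[φ0→J] = [T, F, T, T]
r4 m[φ0→S] = [T, T, T, F]
r4 m[φ1→J] = [T, T, T, T]
r4 m[φ1→N] = [T, T, T, T]
r4 m[φ1→Q] = [T, T, T, T]
r4 m[φ2→H] = [T, T, T, T]
r4 m[φ2→N] = [T, T, T, T]
r4 m[φ3→R] = [T, T, T, T]
r4 m[φ3→N] = [T, T, T, T]
r4 m[φ3→M] = [T, T, T, T]
r4 m[φ4→K] = [T, T, T, T]
r4 m[φ4→H] = [T, F, T, T]
r4 m[φ5→K] = [T, T, F, F]
r4 m[φ6→M] = [T, T, F, T]
r4 m[φ7→J] = [F, T, T, T]
r4 m[J→φ0] = [F, T, T, T]
r4 m[J→φ1] = [F, F, T, T]
r4 m[J→φ7] = [T, F, T, T]
r4 m[K→φ4] = [T, T, F, F]
r4 m[K→φ5] = [T, T, T, T]
r4 m[R→φ3] = [T, T, T, T]
r4 m[H→φ2] = [T, F, T, T]
r4 m[H→φ4] = [T, T, T, T]
r4 m[N→φ1] = [T, T, T, T]
r4 m[N→φ2] = [T, T, T, T]
r4 m[N→φ3] = [T, T, T, T]
r4 m[Q→φ1] = [T, T, T, T]
r4 m[M→φ3] = [T, T, F, T]
r4 m[M→φ6] = [T, T, T, T]
r4 m[S→φ0] = [T, T, T, T]
fixed point reached at round 4
b[K] = ⊗ incoming = [T, T, F, F]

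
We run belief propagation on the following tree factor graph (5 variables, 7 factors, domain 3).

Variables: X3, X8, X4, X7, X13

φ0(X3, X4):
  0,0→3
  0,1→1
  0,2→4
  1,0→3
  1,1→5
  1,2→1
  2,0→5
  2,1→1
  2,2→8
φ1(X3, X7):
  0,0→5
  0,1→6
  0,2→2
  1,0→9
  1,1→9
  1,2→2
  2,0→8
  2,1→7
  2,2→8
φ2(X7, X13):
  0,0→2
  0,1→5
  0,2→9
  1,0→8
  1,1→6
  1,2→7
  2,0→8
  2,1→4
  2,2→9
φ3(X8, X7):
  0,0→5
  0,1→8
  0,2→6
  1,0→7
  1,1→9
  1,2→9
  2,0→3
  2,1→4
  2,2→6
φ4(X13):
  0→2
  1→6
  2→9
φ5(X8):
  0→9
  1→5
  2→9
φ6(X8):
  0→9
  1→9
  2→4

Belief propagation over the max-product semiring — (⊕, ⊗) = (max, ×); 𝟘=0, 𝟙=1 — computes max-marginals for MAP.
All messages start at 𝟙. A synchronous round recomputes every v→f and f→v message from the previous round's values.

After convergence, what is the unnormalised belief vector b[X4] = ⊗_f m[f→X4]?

b[X4] = [1574640, 1837080, 2519424]

init: all messages = 𝟙 over 3 values
r1 m[φ0→X3] = [4, 5, 8]
r1 m[φ0→X4] = [5, 5, 8]
r1 m[φ1→X3] = [6, 9, 8]
r1 m[φ1→X7] = [9, 9, 8]
r1 m[φ2→X7] = [9, 8, 9]
r1 m[φ2→X13] = [8, 6, 9]
r1 m[φ3→X8] = [8, 9, 6]
r1 m[φ3→X7] = [7, 9, 9]
r1 m[φ4→X13] = [2, 6, 9]
r1 m[φ5→X8] = [9, 5, 9]
r1 m[φ6→X8] = [9, 9, 4]
r1 m[X3→φ0] = [1, 1, 1]
r1 m[X3→φ1] = [1, 1, 1]
r1 m[X8→φ3] = [1, 1, 1]
r1 m[X8→φ5] = [1, 1, 1]
r1 m[X8→φ6] = [1, 1, 1]
r1 m[X4→φ0] = [1, 1, 1]
r1 m[X7→φ1] = [1, 1, 1]
r1 m[X7→φ2] = [1, 1, 1]
r1 m[X7→φ3] = [1, 1, 1]
r1 m[X13→φ2] = [1, 1, 1]
r1 m[X13→φ4] = [1, 1, 1]
r2 m[φ0→X3] = [4, 5, 8]
r2 m[φ0→X4] = [5, 5, 8]
r2 m[φ1→X3] = [6, 9, 8]
r2 m[φ1→X7] = [9, 9, 8]
r2 m[φ2→X7] = [9, 8, 9]
r2 m[φ2→X13] = [8, 6, 9]
r2 m[φ3→X8] = [8, 9, 6]
r2 m[φ3→X7] = [7, 9, 9]
r2 m[φ4→X13] = [2, 6, 9]
r2 m[φ5→X8] = [9, 5, 9]
r2 m[φ6→X8] = [9, 9, 4]
r2 m[X3→φ0] = [6, 9, 8]
r2 m[X3→φ1] = [4, 5, 8]
r2 m[X8→φ3] = [81, 45, 36]
r2 m[X8→φ5] = [72, 81, 24]
r2 m[X8→φ6] = [72, 45, 54]
r2 m[X4→φ0] = [1, 1, 1]
r2 m[X7→φ1] = [63, 72, 81]
r2 m[X7→φ2] = [63, 81, 72]
r2 m[X7→φ3] = [81, 72, 72]
r2 m[X13→φ2] = [2, 6, 9]
r2 m[X13→φ4] = [8, 6, 9]
r3 m[φ0→X3] = [4, 5, 8]
r3 m[φ0→X4] = [40, 45, 64]
r3 m[φ1→X3] = [432, 648, 648]
r3 m[φ1→X7] = [64, 56, 64]
r3 m[φ2→X7] = [81, 63, 81]
r3 m[φ2→X13] = [648, 486, 648]
r3 m[φ3→X8] = [576, 648, 432]
r3 m[φ3→X7] = [405, 648, 486]
r3 m[φ4→X13] = [2, 6, 9]
r3 m[φ5→X8] = [9, 5, 9]
r3 m[φ6→X8] = [9, 9, 4]
r3 m[X3→φ0] = [6, 9, 8]
r3 m[X3→φ1] = [4, 5, 8]
r3 m[X8→φ3] = [81, 45, 36]
r3 m[X8→φ5] = [72, 81, 24]
r3 m[X8→φ6] = [72, 45, 54]
r3 m[X4→φ0] = [1, 1, 1]
r3 m[X7→φ1] = [63, 72, 81]
r3 m[X7→φ2] = [63, 81, 72]
r3 m[X7→φ3] = [81, 72, 72]
r3 m[X13→φ2] = [2, 6, 9]
r3 m[X13→φ4] = [8, 6, 9]
r4 m[φ0→X3] = [4, 5, 8]
r4 m[φ0→X4] = [40, 45, 64]
r4 m[φ1→X3] = [432, 648, 648]
r4 m[φ1→X7] = [64, 56, 64]
r4 m[φ2→X7] = [81, 63, 81]
r4 m[φ2→X13] = [648, 486, 648]
r4 m[φ3→X8] = [576, 648, 432]
r4 m[φ3→X7] = [405, 648, 486]
r4 m[φ4→X13] = [2, 6, 9]
r4 m[φ5→X8] = [9, 5, 9]
r4 m[φ6→X8] = [9, 9, 4]
r4 m[X3→φ0] = [432, 648, 648]
r4 m[X3→φ1] = [4, 5, 8]
r4 m[X8→φ3] = [81, 45, 36]
r4 m[X8→φ5] = [5184, 5832, 1728]
r4 m[X8→φ6] = [5184, 3240, 3888]
r4 m[X4→φ0] = [1, 1, 1]
r4 m[X7→φ1] = [32805, 40824, 39366]
r4 m[X7→φ2] = [25920, 36288, 31104]
r4 m[X7→φ3] = [5184, 3528, 5184]
r4 m[X13→φ2] = [2, 6, 9]
r4 m[X13→φ4] = [648, 486, 648]
r5 m[φ0→X3] = [4, 5, 8]
r5 m[φ0→X4] = [3240, 3240, 5184]
r5 m[φ1→X3] = [244944, 367416, 314928]
r5 m[φ1→X7] = [64, 56, 64]
r5 m[φ2→X7] = [81, 63, 81]
r5 m[φ2→X13] = [290304, 217728, 279936]
r5 m[φ3→X8] = [31104, 46656, 31104]
r5 m[φ3→X7] = [405, 648, 486]
r5 m[φ4→X13] = [2, 6, 9]
r5 m[φ5→X8] = [9, 5, 9]
r5 m[φ6→X8] = [9, 9, 4]
r5 m[X3→φ0] = [432, 648, 648]
r5 m[X3→φ1] = [4, 5, 8]
r5 m[X8→φ3] = [81, 45, 36]
r5 m[X8→φ5] = [5184, 5832, 1728]
r5 m[X8→φ6] = [5184, 3240, 3888]
r5 m[X4→φ0] = [1, 1, 1]
r5 m[X7→φ1] = [32805, 40824, 39366]
r5 m[X7→φ2] = [25920, 36288, 31104]
r5 m[X7→φ3] = [5184, 3528, 5184]
r5 m[X13→φ2] = [2, 6, 9]
r5 m[X13→φ4] = [648, 486, 648]
r6 m[φ0→X3] = [4, 5, 8]
r6 m[φ0→X4] = [3240, 3240, 5184]
r6 m[φ1→X3] = [244944, 367416, 314928]
r6 m[φ1→X7] = [64, 56, 64]
r6 m[φ2→X7] = [81, 63, 81]
r6 m[φ2→X13] = [290304, 217728, 279936]
r6 m[φ3→X8] = [31104, 46656, 31104]
r6 m[φ3→X7] = [405, 648, 486]
r6 m[φ4→X13] = [2, 6, 9]
r6 m[φ5→X8] = [9, 5, 9]
r6 m[φ6→X8] = [9, 9, 4]
r6 m[X3→φ0] = [244944, 367416, 314928]
r6 m[X3→φ1] = [4, 5, 8]
r6 m[X8→φ3] = [81, 45, 36]
r6 m[X8→φ5] = [279936, 419904, 124416]
r6 m[X8→φ6] = [279936, 233280, 279936]
r6 m[X4→φ0] = [1, 1, 1]
r6 m[X7→φ1] = [32805, 40824, 39366]
r6 m[X7→φ2] = [25920, 36288, 31104]
r6 m[X7→φ3] = [5184, 3528, 5184]
r6 m[X13→φ2] = [2, 6, 9]
r6 m[X13→φ4] = [290304, 217728, 279936]
r7 m[φ0→X3] = [4, 5, 8]
r7 m[φ0→X4] = [1574640, 1837080, 2519424]
r7 m[φ1→X3] = [244944, 367416, 314928]
r7 m[φ1→X7] = [64, 56, 64]
r7 m[φ2→X7] = [81, 63, 81]
r7 m[φ2→X13] = [290304, 217728, 279936]
r7 m[φ3→X8] = [31104, 46656, 31104]
r7 m[φ3→X7] = [405, 648, 486]
r7 m[φ4→X13] = [2, 6, 9]
r7 m[φ5→X8] = [9, 5, 9]
r7 m[φ6→X8] = [9, 9, 4]
r7 m[X3→φ0] = [244944, 367416, 314928]
r7 m[X3→φ1] = [4, 5, 8]
r7 m[X8→φ3] = [81, 45, 36]
r7 m[X8→φ5] = [279936, 419904, 124416]
r7 m[X8→φ6] = [279936, 233280, 279936]
r7 m[X4→φ0] = [1, 1, 1]
r7 m[X7→φ1] = [32805, 40824, 39366]
r7 m[X7→φ2] = [25920, 36288, 31104]
r7 m[X7→φ3] = [5184, 3528, 5184]
r7 m[X13→φ2] = [2, 6, 9]
r7 m[X13→φ4] = [290304, 217728, 279936]
r8 m[φ0→X3] = [4, 5, 8]
r8 m[φ0→X4] = [1574640, 1837080, 2519424]
r8 m[φ1→X3] = [244944, 367416, 314928]
r8 m[φ1→X7] = [64, 56, 64]
r8 m[φ2→X7] = [81, 63, 81]
r8 m[φ2→X13] = [290304, 217728, 279936]
r8 m[φ3→X8] = [31104, 46656, 31104]
r8 m[φ3→X7] = [405, 648, 486]
r8 m[φ4→X13] = [2, 6, 9]
r8 m[φ5→X8] = [9, 5, 9]
r8 m[φ6→X8] = [9, 9, 4]
r8 m[X3→φ0] = [244944, 367416, 314928]
r8 m[X3→φ1] = [4, 5, 8]
r8 m[X8→φ3] = [81, 45, 36]
r8 m[X8→φ5] = [279936, 419904, 124416]
r8 m[X8→φ6] = [279936, 233280, 279936]
r8 m[X4→φ0] = [1, 1, 1]
r8 m[X7→φ1] = [32805, 40824, 39366]
r8 m[X7→φ2] = [25920, 36288, 31104]
r8 m[X7→φ3] = [5184, 3528, 5184]
r8 m[X13→φ2] = [2, 6, 9]
r8 m[X13→φ4] = [290304, 217728, 279936]
fixed point reached at round 8
b[X4] = ⊗ incoming = [1574640, 1837080, 2519424]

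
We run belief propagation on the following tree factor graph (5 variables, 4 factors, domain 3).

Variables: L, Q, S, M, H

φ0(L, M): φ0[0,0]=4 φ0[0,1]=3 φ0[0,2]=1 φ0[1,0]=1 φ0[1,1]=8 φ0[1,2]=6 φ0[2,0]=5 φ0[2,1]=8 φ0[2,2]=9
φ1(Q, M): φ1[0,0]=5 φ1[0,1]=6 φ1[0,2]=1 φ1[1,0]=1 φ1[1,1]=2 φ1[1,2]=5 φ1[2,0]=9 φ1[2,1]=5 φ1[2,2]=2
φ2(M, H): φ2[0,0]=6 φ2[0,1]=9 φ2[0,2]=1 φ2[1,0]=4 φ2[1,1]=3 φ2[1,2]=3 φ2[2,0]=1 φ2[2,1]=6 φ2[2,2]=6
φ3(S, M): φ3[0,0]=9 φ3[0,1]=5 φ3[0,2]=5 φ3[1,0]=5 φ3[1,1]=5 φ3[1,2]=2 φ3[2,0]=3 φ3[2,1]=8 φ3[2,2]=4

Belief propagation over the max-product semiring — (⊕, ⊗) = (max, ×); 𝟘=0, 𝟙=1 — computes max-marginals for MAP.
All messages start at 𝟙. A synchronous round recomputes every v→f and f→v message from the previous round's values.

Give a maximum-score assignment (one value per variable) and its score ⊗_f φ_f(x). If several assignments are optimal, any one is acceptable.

assignment: (L=2, Q=2, S=0, M=0, H=1); score = 3645

init: all messages = 𝟙 over 3 values
r1 m[φ0→L] = [4, 8, 9]
r1 m[φ0→M] = [5, 8, 9]
r1 m[φ1→Q] = [6, 5, 9]
r1 m[φ1→M] = [9, 6, 5]
r1 m[φ2→M] = [9, 4, 6]
r1 m[φ2→H] = [6, 9, 6]
r1 m[φ3→S] = [9, 5, 8]
r1 m[φ3→M] = [9, 8, 5]
r1 m[L→φ0] = [1, 1, 1]
r1 m[Q→φ1] = [1, 1, 1]
r1 m[S→φ3] = [1, 1, 1]
r1 m[M→φ0] = [1, 1, 1]
r1 m[M→φ1] = [1, 1, 1]
r1 m[M→φ2] = [1, 1, 1]
r1 m[M→φ3] = [1, 1, 1]
r1 m[H→φ2] = [1, 1, 1]
r2 m[φ0→L] = [4, 8, 9]
r2 m[φ0→M] = [5, 8, 9]
r2 m[φ1→Q] = [6, 5, 9]
r2 m[φ1→M] = [9, 6, 5]
r2 m[φ2→M] = [9, 4, 6]
r2 m[φ2→H] = [6, 9, 6]
r2 m[φ3→S] = [9, 5, 8]
r2 m[φ3→M] = [9, 8, 5]
r2 m[L→φ0] = [1, 1, 1]
r2 m[Q→φ1] = [1, 1, 1]
r2 m[S→φ3] = [1, 1, 1]
r2 m[M→φ0] = [729, 192, 150]
r2 m[M→φ1] = [405, 256, 270]
r2 m[M→φ2] = [405, 384, 225]
r2 m[M→φ3] = [405, 192, 270]
r2 m[H→φ2] = [1, 1, 1]
r3 m[φ0→L] = [2916, 1536, 3645]
r3 m[φ0→M] = [5, 8, 9]
r3 m[φ1→Q] = [2025, 1350, 3645]
r3 m[φ1→M] = [9, 6, 5]
r3 m[φ2→M] = [9, 4, 6]
r3 m[φ2→H] = [2430, 3645, 1350]
r3 m[φ3→S] = [3645, 2025, 1536]
r3 m[φ3→M] = [9, 8, 5]
r3 m[L→φ0] = [1, 1, 1]
r3 m[Q→φ1] = [1, 1, 1]
r3 m[S→φ3] = [1, 1, 1]
r3 m[M→φ0] = [729, 192, 150]
r3 m[M→φ1] = [405, 256, 270]
r3 m[M→φ2] = [405, 384, 225]
r3 m[M→φ3] = [405, 192, 270]
r3 m[H→φ2] = [1, 1, 1]
r4 m[φ0→L] = [2916, 1536, 3645]
r4 m[φ0→M] = [5, 8, 9]
r4 m[φ1→Q] = [2025, 1350, 3645]
r4 m[φ1→M] = [9, 6, 5]
r4 m[φ2→M] = [9, 4, 6]
r4 m[φ2→H] = [2430, 3645, 1350]
r4 m[φ3→S] = [3645, 2025, 1536]
r4 m[φ3→M] = [9, 8, 5]
r4 m[L→φ0] = [1, 1, 1]
r4 m[Q→φ1] = [1, 1, 1]
r4 m[S→φ3] = [1, 1, 1]
r4 m[M→φ0] = [729, 192, 150]
r4 m[M→φ1] = [405, 256, 270]
r4 m[M→φ2] = [405, 384, 225]
r4 m[M→φ3] = [405, 192, 270]
r4 m[H→φ2] = [1, 1, 1]
fixed point reached at round 4
traceback from L: (L=2, Q=2, S=0, M=0, H=1), score=3645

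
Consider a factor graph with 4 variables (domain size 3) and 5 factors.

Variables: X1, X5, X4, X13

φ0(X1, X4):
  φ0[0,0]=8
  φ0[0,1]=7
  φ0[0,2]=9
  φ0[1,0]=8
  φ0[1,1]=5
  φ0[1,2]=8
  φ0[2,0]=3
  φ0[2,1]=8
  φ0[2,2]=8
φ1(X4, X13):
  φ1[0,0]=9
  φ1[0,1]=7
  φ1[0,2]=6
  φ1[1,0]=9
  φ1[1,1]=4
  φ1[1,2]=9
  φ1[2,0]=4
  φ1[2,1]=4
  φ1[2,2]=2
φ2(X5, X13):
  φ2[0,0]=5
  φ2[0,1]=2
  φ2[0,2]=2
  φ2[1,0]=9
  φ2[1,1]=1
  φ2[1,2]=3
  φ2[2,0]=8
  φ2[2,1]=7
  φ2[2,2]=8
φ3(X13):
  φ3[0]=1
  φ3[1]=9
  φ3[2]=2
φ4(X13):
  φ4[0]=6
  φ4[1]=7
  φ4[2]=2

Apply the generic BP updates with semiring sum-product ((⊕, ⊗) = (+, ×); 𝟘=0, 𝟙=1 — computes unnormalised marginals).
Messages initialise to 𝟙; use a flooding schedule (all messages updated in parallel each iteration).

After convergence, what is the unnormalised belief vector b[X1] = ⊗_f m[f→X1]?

init: all messages = 𝟙 over 3 values
r1 m[φ0→X1] = [24, 21, 19]
r1 m[φ0→X4] = [19, 20, 25]
r1 m[φ1→X4] = [22, 22, 10]
r1 m[φ1→X13] = [22, 15, 17]
r1 m[φ2→X5] = [9, 13, 23]
r1 m[φ2→X13] = [22, 10, 13]
r1 m[φ3→X13] = [1, 9, 2]
r1 m[φ4→X13] = [6, 7, 2]
r1 m[X1→φ0] = [1, 1, 1]
r1 m[X5→φ2] = [1, 1, 1]
r1 m[X4→φ0] = [1, 1, 1]
r1 m[X4→φ1] = [1, 1, 1]
r1 m[X13→φ1] = [1, 1, 1]
r1 m[X13→φ2] = [1, 1, 1]
r1 m[X13→φ3] = [1, 1, 1]
r1 m[X13→φ4] = [1, 1, 1]
r2 m[φ0→X1] = [24, 21, 19]
r2 m[φ0→X4] = [19, 20, 25]
r2 m[φ1→X4] = [22, 22, 10]
r2 m[φ1→X13] = [22, 15, 17]
r2 m[φ2→X5] = [9, 13, 23]
r2 m[φ2→X13] = [22, 10, 13]
r2 m[φ3→X13] = [1, 9, 2]
r2 m[φ4→X13] = [6, 7, 2]
r2 m[X1→φ0] = [1, 1, 1]
r2 m[X5→φ2] = [1, 1, 1]
r2 m[X4→φ0] = [22, 22, 10]
r2 m[X4→φ1] = [19, 20, 25]
r2 m[X13→φ1] = [132, 630, 52]
r2 m[X13→φ2] = [132, 945, 68]
r2 m[X13→φ3] = [2904, 1050, 442]
r2 m[X13→φ4] = [484, 1350, 442]
r3 m[φ0→X1] = [420, 366, 322]
r3 m[φ0→X4] = [19, 20, 25]
r3 m[φ1→X4] = [5910, 4176, 3152]
r3 m[φ1→X13] = [451, 313, 344]
r3 m[φ2→X5] = [2686, 2337, 8215]
r3 m[φ2→X13] = [22, 10, 13]
r3 m[φ3→X13] = [1, 9, 2]
r3 m[φ4→X13] = [6, 7, 2]
r3 m[X1→φ0] = [1, 1, 1]
r3 m[X5→φ2] = [1, 1, 1]
r3 m[X4→φ0] = [22, 22, 10]
r3 m[X4→φ1] = [19, 20, 25]
r3 m[X13→φ1] = [132, 630, 52]
r3 m[X13→φ2] = [132, 945, 68]
r3 m[X13→φ3] = [2904, 1050, 442]
r3 m[X13→φ4] = [484, 1350, 442]
r4 m[φ0→X1] = [420, 366, 322]
r4 m[φ0→X4] = [19, 20, 25]
r4 m[φ1→X4] = [5910, 4176, 3152]
r4 m[φ1→X13] = [451, 313, 344]
r4 m[φ2→X5] = [2686, 2337, 8215]
r4 m[φ2→X13] = [22, 10, 13]
r4 m[φ3→X13] = [1, 9, 2]
r4 m[φ4→X13] = [6, 7, 2]
r4 m[X1→φ0] = [1, 1, 1]
r4 m[X5→φ2] = [1, 1, 1]
r4 m[X4→φ0] = [5910, 4176, 3152]
r4 m[X4→φ1] = [19, 20, 25]
r4 m[X13→φ1] = [132, 630, 52]
r4 m[X13→φ2] = [2706, 19719, 1376]
r4 m[X13→φ3] = [59532, 21910, 8944]
r4 m[X13→φ4] = [9922, 28170, 8944]
r5 m[φ0→X1] = [104880, 93376, 76354]
r5 m[φ0→X4] = [19, 20, 25]
r5 m[φ1→X4] = [5910, 4176, 3152]
r5 m[φ1→X13] = [451, 313, 344]
r5 m[φ2→X5] = [55720, 48201, 170689]
r5 m[φ2→X13] = [22, 10, 13]
r5 m[φ3→X13] = [1, 9, 2]
r5 m[φ4→X13] = [6, 7, 2]
r5 m[X1→φ0] = [1, 1, 1]
r5 m[X5→φ2] = [1, 1, 1]
r5 m[X4→φ0] = [5910, 4176, 3152]
r5 m[X4→φ1] = [19, 20, 25]
r5 m[X13→φ1] = [132, 630, 52]
r5 m[X13→φ2] = [2706, 19719, 1376]
r5 m[X13→φ3] = [59532, 21910, 8944]
r5 m[X13→φ4] = [9922, 28170, 8944]
r6 m[φ0→X1] = [104880, 93376, 76354]
r6 m[φ0→X4] = [19, 20, 25]
r6 m[φ1→X4] = [5910, 4176, 3152]
r6 m[φ1→X13] = [451, 313, 344]
r6 m[φ2→X5] = [55720, 48201, 170689]
r6 m[φ2→X13] = [22, 10, 13]
r6 m[φ3→X13] = [1, 9, 2]
r6 m[φ4→X13] = [6, 7, 2]
r6 m[X1→φ0] = [1, 1, 1]
r6 m[X5→φ2] = [1, 1, 1]
r6 m[X4→φ0] = [5910, 4176, 3152]
r6 m[X4→φ1] = [19, 20, 25]
r6 m[X13→φ1] = [132, 630, 52]
r6 m[X13→φ2] = [2706, 19719, 1376]
r6 m[X13→φ3] = [59532, 21910, 8944]
r6 m[X13→φ4] = [9922, 28170, 8944]
fixed point reached at round 6
b[X1] = ⊗ incoming = [104880, 93376, 76354]

b[X1] = [104880, 93376, 76354]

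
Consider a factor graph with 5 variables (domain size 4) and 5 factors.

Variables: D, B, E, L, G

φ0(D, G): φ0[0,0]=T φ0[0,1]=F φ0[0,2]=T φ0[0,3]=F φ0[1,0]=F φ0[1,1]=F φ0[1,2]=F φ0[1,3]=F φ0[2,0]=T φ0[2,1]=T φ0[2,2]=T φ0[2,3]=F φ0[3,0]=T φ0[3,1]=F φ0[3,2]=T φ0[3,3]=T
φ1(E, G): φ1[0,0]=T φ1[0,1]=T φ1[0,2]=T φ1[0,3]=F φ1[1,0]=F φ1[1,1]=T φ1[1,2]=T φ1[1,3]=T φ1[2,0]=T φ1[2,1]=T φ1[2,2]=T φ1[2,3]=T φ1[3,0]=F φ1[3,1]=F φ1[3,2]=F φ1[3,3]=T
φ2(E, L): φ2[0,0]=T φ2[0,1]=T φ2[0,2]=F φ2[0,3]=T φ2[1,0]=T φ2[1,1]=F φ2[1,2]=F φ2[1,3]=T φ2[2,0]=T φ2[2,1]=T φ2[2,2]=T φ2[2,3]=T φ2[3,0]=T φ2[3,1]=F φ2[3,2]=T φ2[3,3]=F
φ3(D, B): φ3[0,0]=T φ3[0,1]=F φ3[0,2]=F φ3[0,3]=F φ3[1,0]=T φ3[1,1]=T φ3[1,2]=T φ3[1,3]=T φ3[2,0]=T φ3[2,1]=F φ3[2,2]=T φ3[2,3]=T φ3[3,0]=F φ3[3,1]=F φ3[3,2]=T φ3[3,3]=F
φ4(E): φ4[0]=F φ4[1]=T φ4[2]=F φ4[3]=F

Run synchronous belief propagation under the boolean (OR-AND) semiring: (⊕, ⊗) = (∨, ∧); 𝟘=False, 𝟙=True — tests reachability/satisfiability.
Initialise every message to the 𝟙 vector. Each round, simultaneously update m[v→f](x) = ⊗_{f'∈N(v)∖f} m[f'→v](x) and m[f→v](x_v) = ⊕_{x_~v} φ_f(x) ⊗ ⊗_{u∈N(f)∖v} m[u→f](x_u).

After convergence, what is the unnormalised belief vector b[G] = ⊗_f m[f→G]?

b[G] = [F, T, T, T]

init: all messages = 𝟙 over 4 values
r1 m[φ0→D] = [T, F, T, T]
r1 m[φ0→G] = [T, T, T, T]
r1 m[φ1→E] = [T, T, T, T]
r1 m[φ1→G] = [T, T, T, T]
r1 m[φ2→E] = [T, T, T, T]
r1 m[φ2→L] = [T, T, T, T]
r1 m[φ3→D] = [T, T, T, T]
r1 m[φ3→B] = [T, T, T, T]
r1 m[φ4→E] = [F, T, F, F]
r1 m[D→φ0] = [T, T, T, T]
r1 m[D→φ3] = [T, T, T, T]
r1 m[B→φ3] = [T, T, T, T]
r1 m[E→φ1] = [T, T, T, T]
r1 m[E→φ2] = [T, T, T, T]
r1 m[E→φ4] = [T, T, T, T]
r1 m[L→φ2] = [T, T, T, T]
r1 m[G→φ0] = [T, T, T, T]
r1 m[G→φ1] = [T, T, T, T]
r2 m[φ0→D] = [T, F, T, T]
r2 m[φ0→G] = [T, T, T, T]
r2 m[φ1→E] = [T, T, T, T]
r2 m[φ1→G] = [T, T, T, T]
r2 m[φ2→E] = [T, T, T, T]
r2 m[φ2→L] = [T, T, T, T]
r2 m[φ3→D] = [T, T, T, T]
r2 m[φ3→B] = [T, T, T, T]
r2 m[φ4→E] = [F, T, F, F]
r2 m[D→φ0] = [T, T, T, T]
r2 m[D→φ3] = [T, F, T, T]
r2 m[B→φ3] = [T, T, T, T]
r2 m[E→φ1] = [F, T, F, F]
r2 m[E→φ2] = [F, T, F, F]
r2 m[E→φ4] = [T, T, T, T]
r2 m[L→φ2] = [T, T, T, T]
r2 m[G→φ0] = [T, T, T, T]
r2 m[G→φ1] = [T, T, T, T]
r3 m[φ0→D] = [T, F, T, T]
r3 m[φ0→G] = [T, T, T, T]
r3 m[φ1→E] = [T, T, T, T]
r3 m[φ1→G] = [F, T, T, T]
r3 m[φ2→E] = [T, T, T, T]
r3 m[φ2→L] = [T, F, F, T]
r3 m[φ3→D] = [T, T, T, T]
r3 m[φ3→B] = [T, F, T, T]
r3 m[φ4→E] = [F, T, F, F]
r3 m[D→φ0] = [T, T, T, T]
r3 m[D→φ3] = [T, F, T, T]
r3 m[B→φ3] = [T, T, T, T]
r3 m[E→φ1] = [F, T, F, F]
r3 m[E→φ2] = [F, T, F, F]
r3 m[E→φ4] = [T, T, T, T]
r3 m[L→φ2] = [T, T, T, T]
r3 m[G→φ0] = [T, T, T, T]
r3 m[G→φ1] = [T, T, T, T]
r4 m[φ0→D] = [T, F, T, T]
r4 m[φ0→G] = [T, T, T, T]
r4 m[φ1→E] = [T, T, T, T]
r4 m[φ1→G] = [F, T, T, T]
r4 m[φ2→E] = [T, T, T, T]
r4 m[φ2→L] = [T, F, F, T]
r4 m[φ3→D] = [T, T, T, T]
r4 m[φ3→B] = [T, F, T, T]
r4 m[φ4→E] = [F, T, F, F]
r4 m[D→φ0] = [T, T, T, T]
r4 m[D→φ3] = [T, F, T, T]
r4 m[B→φ3] = [T, T, T, T]
r4 m[E→φ1] = [F, T, F, F]
r4 m[E→φ2] = [F, T, F, F]
r4 m[E→φ4] = [T, T, T, T]
r4 m[L→φ2] = [T, T, T, T]
r4 m[G→φ0] = [F, T, T, T]
r4 m[G→φ1] = [T, T, T, T]
r5 m[φ0→D] = [T, F, T, T]
r5 m[φ0→G] = [T, T, T, T]
r5 m[φ1→E] = [T, T, T, T]
r5 m[φ1→G] = [F, T, T, T]
r5 m[φ2→E] = [T, T, T, T]
r5 m[φ2→L] = [T, F, F, T]
r5 m[φ3→D] = [T, T, T, T]
r5 m[φ3→B] = [T, F, T, T]
r5 m[φ4→E] = [F, T, F, F]
r5 m[D→φ0] = [T, T, T, T]
r5 m[D→φ3] = [T, F, T, T]
r5 m[B→φ3] = [T, T, T, T]
r5 m[E→φ1] = [F, T, F, F]
r5 m[E→φ2] = [F, T, F, F]
r5 m[E→φ4] = [T, T, T, T]
r5 m[L→φ2] = [T, T, T, T]
r5 m[G→φ0] = [F, T, T, T]
r5 m[G→φ1] = [T, T, T, T]
fixed point reached at round 5
b[G] = ⊗ incoming = [F, T, T, T]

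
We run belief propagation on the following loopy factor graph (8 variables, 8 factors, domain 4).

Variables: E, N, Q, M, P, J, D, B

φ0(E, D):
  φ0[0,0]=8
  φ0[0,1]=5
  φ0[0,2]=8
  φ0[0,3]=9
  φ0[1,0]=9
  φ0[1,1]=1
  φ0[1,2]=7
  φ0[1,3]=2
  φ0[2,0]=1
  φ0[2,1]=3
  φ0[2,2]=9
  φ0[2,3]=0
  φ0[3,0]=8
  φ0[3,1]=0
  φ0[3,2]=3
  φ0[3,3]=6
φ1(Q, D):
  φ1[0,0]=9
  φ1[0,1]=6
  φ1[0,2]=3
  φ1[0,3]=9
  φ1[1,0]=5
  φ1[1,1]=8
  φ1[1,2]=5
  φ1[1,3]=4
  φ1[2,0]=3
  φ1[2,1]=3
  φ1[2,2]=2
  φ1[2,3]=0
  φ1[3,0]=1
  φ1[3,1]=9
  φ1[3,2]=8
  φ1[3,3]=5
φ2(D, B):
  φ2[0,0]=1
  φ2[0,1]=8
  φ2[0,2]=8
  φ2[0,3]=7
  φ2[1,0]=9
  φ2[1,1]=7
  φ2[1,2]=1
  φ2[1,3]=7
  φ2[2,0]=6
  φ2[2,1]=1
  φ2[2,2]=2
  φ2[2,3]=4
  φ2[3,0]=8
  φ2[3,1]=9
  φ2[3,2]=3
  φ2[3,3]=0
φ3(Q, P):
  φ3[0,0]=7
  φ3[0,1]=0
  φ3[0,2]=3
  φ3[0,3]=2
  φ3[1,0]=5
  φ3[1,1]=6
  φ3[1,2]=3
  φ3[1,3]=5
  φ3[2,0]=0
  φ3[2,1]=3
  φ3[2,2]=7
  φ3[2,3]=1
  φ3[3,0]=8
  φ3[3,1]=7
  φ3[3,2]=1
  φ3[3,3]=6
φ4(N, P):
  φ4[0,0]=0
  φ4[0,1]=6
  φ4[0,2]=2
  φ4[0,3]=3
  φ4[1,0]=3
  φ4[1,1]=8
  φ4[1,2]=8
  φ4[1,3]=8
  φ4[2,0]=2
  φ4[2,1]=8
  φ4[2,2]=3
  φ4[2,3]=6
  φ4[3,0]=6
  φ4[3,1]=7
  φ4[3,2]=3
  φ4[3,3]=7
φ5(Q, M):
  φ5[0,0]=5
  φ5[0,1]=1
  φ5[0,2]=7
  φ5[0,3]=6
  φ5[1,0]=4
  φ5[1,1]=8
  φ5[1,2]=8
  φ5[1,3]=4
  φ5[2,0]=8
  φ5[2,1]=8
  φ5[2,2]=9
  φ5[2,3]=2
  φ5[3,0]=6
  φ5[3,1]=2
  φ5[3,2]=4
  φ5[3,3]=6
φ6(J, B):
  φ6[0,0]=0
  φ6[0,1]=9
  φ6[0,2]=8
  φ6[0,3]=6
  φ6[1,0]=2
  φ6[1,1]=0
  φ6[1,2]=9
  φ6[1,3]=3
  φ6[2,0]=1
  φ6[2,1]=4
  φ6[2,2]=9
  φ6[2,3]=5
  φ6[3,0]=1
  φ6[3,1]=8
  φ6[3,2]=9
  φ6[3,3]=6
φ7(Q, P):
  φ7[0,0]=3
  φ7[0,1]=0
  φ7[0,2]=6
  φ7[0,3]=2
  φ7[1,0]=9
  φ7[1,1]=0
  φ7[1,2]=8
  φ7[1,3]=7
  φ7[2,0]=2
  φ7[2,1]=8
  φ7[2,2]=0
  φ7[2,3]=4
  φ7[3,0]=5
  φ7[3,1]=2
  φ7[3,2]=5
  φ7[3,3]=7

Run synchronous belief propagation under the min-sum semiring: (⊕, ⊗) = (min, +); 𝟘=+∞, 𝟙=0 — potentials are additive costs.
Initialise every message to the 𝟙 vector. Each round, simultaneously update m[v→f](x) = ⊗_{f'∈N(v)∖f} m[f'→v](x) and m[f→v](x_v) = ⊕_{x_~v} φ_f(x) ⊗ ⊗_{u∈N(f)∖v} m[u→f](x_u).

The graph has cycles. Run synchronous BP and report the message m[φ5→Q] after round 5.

init: all messages = 𝟙 over 4 values
r1 m[φ0→E] = [5, 1, 0, 0]
r1 m[φ0→D] = [1, 0, 3, 0]
r1 m[φ1→Q] = [3, 4, 0, 1]
r1 m[φ1→D] = [1, 3, 2, 0]
r1 m[φ2→D] = [1, 1, 1, 0]
r1 m[φ2→B] = [1, 1, 1, 0]
r1 m[φ3→Q] = [0, 3, 0, 1]
r1 m[φ3→P] = [0, 0, 1, 1]
r1 m[φ4→N] = [0, 3, 2, 3]
r1 m[φ4→P] = [0, 6, 2, 3]
r1 m[φ5→Q] = [1, 4, 2, 2]
r1 m[φ5→M] = [4, 1, 4, 2]
r1 m[φ6→J] = [0, 0, 1, 1]
r1 m[φ6→B] = [0, 0, 8, 3]
r1 m[φ7→Q] = [0, 0, 0, 2]
r1 m[φ7→P] = [2, 0, 0, 2]
r1 m[E→φ0] = [0, 0, 0, 0]
r1 m[N→φ4] = [0, 0, 0, 0]
r1 m[Q→φ1] = [0, 0, 0, 0]
r1 m[Q→φ3] = [0, 0, 0, 0]
r1 m[Q→φ5] = [0, 0, 0, 0]
r1 m[Q→φ7] = [0, 0, 0, 0]
r1 m[M→φ5] = [0, 0, 0, 0]
r1 m[P→φ3] = [0, 0, 0, 0]
r1 m[P→φ4] = [0, 0, 0, 0]
r1 m[P→φ7] = [0, 0, 0, 0]
r1 m[J→φ6] = [0, 0, 0, 0]
r1 m[D→φ0] = [0, 0, 0, 0]
r1 m[D→φ1] = [0, 0, 0, 0]
r1 m[D→φ2] = [0, 0, 0, 0]
r1 m[B→φ2] = [0, 0, 0, 0]
r1 m[B→φ6] = [0, 0, 0, 0]
r2 m[φ0→E] = [5, 1, 0, 0]
r2 m[φ0→D] = [1, 0, 3, 0]
r2 m[φ1→Q] = [3, 4, 0, 1]
r2 m[φ1→D] = [1, 3, 2, 0]
r2 m[φ2→D] = [1, 1, 1, 0]
r2 m[φ2→B] = [1, 1, 1, 0]
r2 m[φ3→Q] = [0, 3, 0, 1]
r2 m[φ3→P] = [0, 0, 1, 1]
r2 m[φ4→N] = [0, 3, 2, 3]
r2 m[φ4→P] = [0, 6, 2, 3]
r2 m[φ5→Q] = [1, 4, 2, 2]
r2 m[φ5→M] = [4, 1, 4, 2]
r2 m[φ6→J] = [0, 0, 1, 1]
r2 m[φ6→B] = [0, 0, 8, 3]
r2 m[φ7→Q] = [0, 0, 0, 2]
r2 m[φ7→P] = [2, 0, 0, 2]
r2 m[E→φ0] = [0, 0, 0, 0]
r2 m[N→φ4] = [0, 0, 0, 0]
r2 m[Q→φ1] = [1, 7, 2, 5]
r2 m[Q→φ3] = [4, 8, 2, 5]
r2 m[Q→φ5] = [3, 7, 0, 4]
r2 m[Q→φ7] = [4, 11, 2, 4]
r2 m[M→φ5] = [0, 0, 0, 0]
r2 m[P→φ3] = [2, 6, 2, 5]
r2 m[P→φ4] = [2, 0, 1, 3]
r2 m[P→φ7] = [0, 6, 3, 4]
r2 m[J→φ6] = [0, 0, 0, 0]
r2 m[D→φ0] = [2, 4, 3, 0]
r2 m[D→φ1] = [2, 1, 4, 0]
r2 m[D→φ2] = [2, 3, 5, 0]
r2 m[B→φ2] = [0, 0, 8, 3]
r2 m[B→φ6] = [1, 1, 1, 0]
r3 m[φ0→E] = [9, 2, 0, 4]
r3 m[φ0→D] = [1, 0, 3, 0]
r3 m[φ1→Q] = [7, 4, 0, 3]
r3 m[φ1→D] = [5, 5, 4, 2]
r3 m[φ2→D] = [1, 7, 1, 3]
r3 m[φ2→B] = [3, 6, 3, 0]
r3 m[φ3→Q] = [5, 5, 2, 3]
r3 m[φ3→P] = [2, 4, 6, 3]
r3 m[φ4→N] = [2, 5, 4, 4]
r3 m[φ4→P] = [0, 6, 2, 3]
r3 m[φ5→Q] = [1, 4, 2, 2]
r3 m[φ5→M] = [8, 4, 8, 2]
r3 m[φ6→J] = [1, 1, 2, 2]
r3 m[φ6→B] = [0, 0, 8, 3]
r3 m[φ7→Q] = [3, 6, 2, 5]
r3 m[φ7→P] = [4, 4, 2, 6]
r3 m[E→φ0] = [0, 0, 0, 0]
r3 m[N→φ4] = [0, 0, 0, 0]
r3 m[Q→φ1] = [1, 7, 2, 5]
r3 m[Q→φ3] = [4, 8, 2, 5]
r3 m[Q→φ5] = [3, 7, 0, 4]
r3 m[Q→φ7] = [4, 11, 2, 4]
r3 m[M→φ5] = [0, 0, 0, 0]
r3 m[P→φ3] = [2, 6, 2, 5]
r3 m[P→φ4] = [2, 0, 1, 3]
r3 m[P→φ7] = [0, 6, 3, 4]
r3 m[J→φ6] = [0, 0, 0, 0]
r3 m[D→φ0] = [2, 4, 3, 0]
r3 m[D→φ1] = [2, 1, 4, 0]
r3 m[D→φ2] = [2, 3, 5, 0]
r3 m[B→φ2] = [0, 0, 8, 3]
r3 m[B→φ6] = [1, 1, 1, 0]
r4 m[φ0→E] = [9, 2, 0, 4]
r4 m[φ0→D] = [1, 0, 3, 0]
r4 m[φ1→Q] = [7, 4, 0, 3]
r4 m[φ1→D] = [5, 5, 4, 2]
r4 m[φ2→D] = [1, 7, 1, 3]
r4 m[φ2→B] = [3, 6, 3, 0]
r4 m[φ3→Q] = [5, 5, 2, 3]
r4 m[φ3→P] = [2, 4, 6, 3]
r4 m[φ4→N] = [2, 5, 4, 4]
r4 m[φ4→P] = [0, 6, 2, 3]
r4 m[φ5→Q] = [1, 4, 2, 2]
r4 m[φ5→M] = [8, 4, 8, 2]
r4 m[φ6→J] = [1, 1, 2, 2]
r4 m[φ6→B] = [0, 0, 8, 3]
r4 m[φ7→Q] = [3, 6, 2, 5]
r4 m[φ7→P] = [4, 4, 2, 6]
r4 m[E→φ0] = [0, 0, 0, 0]
r4 m[N→φ4] = [0, 0, 0, 0]
r4 m[Q→φ1] = [9, 15, 6, 10]
r4 m[Q→φ3] = [11, 14, 4, 10]
r4 m[Q→φ5] = [15, 15, 4, 11]
r4 m[Q→φ7] = [13, 13, 4, 8]
r4 m[M→φ5] = [0, 0, 0, 0]
r4 m[P→φ3] = [4, 10, 4, 9]
r4 m[P→φ4] = [6, 8, 8, 9]
r4 m[P→φ7] = [2, 10, 8, 6]
r4 m[J→φ6] = [0, 0, 0, 0]
r4 m[D→φ0] = [6, 12, 5, 5]
r4 m[D→φ1] = [2, 7, 4, 3]
r4 m[D→φ2] = [6, 5, 7, 2]
r4 m[B→φ2] = [0, 0, 8, 3]
r4 m[B→φ6] = [3, 6, 3, 0]
r5 m[φ0→E] = [13, 7, 5, 8]
r5 m[φ0→D] = [1, 0, 3, 0]
r5 m[φ1→Q] = [7, 7, 3, 3]
r5 m[φ1→D] = [9, 9, 8, 6]
r5 m[φ2→D] = [1, 7, 1, 3]
r5 m[φ2→B] = [7, 8, 5, 2]
r5 m[φ3→Q] = [7, 7, 4, 5]
r5 m[φ3→P] = [4, 7, 11, 5]
r5 m[φ4→N] = [6, 9, 8, 11]
r5 m[φ4→P] = [0, 6, 2, 3]
r5 m[φ5→Q] = [1, 4, 2, 2]
r5 m[φ5→M] = [12, 12, 13, 6]
r5 m[φ6→J] = [3, 3, 4, 4]
r5 m[φ6→B] = [0, 0, 8, 3]
r5 m[φ7→Q] = [5, 10, 4, 7]
r5 m[φ7→P] = [6, 10, 4, 8]
r5 m[E→φ0] = [0, 0, 0, 0]
r5 m[N→φ4] = [0, 0, 0, 0]
r5 m[Q→φ1] = [9, 15, 6, 10]
r5 m[Q→φ3] = [11, 14, 4, 10]
r5 m[Q→φ5] = [15, 15, 4, 11]
r5 m[Q→φ7] = [13, 13, 4, 8]
r5 m[M→φ5] = [0, 0, 0, 0]
r5 m[P→φ3] = [4, 10, 4, 9]
r5 m[P→φ4] = [6, 8, 8, 9]
r5 m[P→φ7] = [2, 10, 8, 6]
r5 m[J→φ6] = [0, 0, 0, 0]
r5 m[D→φ0] = [6, 12, 5, 5]
r5 m[D→φ1] = [2, 7, 4, 3]
r5 m[D→φ2] = [6, 5, 7, 2]
r5 m[B→φ2] = [0, 0, 8, 3]
r5 m[B→φ6] = [3, 6, 3, 0]

message @ round 5 = [1, 4, 2, 2]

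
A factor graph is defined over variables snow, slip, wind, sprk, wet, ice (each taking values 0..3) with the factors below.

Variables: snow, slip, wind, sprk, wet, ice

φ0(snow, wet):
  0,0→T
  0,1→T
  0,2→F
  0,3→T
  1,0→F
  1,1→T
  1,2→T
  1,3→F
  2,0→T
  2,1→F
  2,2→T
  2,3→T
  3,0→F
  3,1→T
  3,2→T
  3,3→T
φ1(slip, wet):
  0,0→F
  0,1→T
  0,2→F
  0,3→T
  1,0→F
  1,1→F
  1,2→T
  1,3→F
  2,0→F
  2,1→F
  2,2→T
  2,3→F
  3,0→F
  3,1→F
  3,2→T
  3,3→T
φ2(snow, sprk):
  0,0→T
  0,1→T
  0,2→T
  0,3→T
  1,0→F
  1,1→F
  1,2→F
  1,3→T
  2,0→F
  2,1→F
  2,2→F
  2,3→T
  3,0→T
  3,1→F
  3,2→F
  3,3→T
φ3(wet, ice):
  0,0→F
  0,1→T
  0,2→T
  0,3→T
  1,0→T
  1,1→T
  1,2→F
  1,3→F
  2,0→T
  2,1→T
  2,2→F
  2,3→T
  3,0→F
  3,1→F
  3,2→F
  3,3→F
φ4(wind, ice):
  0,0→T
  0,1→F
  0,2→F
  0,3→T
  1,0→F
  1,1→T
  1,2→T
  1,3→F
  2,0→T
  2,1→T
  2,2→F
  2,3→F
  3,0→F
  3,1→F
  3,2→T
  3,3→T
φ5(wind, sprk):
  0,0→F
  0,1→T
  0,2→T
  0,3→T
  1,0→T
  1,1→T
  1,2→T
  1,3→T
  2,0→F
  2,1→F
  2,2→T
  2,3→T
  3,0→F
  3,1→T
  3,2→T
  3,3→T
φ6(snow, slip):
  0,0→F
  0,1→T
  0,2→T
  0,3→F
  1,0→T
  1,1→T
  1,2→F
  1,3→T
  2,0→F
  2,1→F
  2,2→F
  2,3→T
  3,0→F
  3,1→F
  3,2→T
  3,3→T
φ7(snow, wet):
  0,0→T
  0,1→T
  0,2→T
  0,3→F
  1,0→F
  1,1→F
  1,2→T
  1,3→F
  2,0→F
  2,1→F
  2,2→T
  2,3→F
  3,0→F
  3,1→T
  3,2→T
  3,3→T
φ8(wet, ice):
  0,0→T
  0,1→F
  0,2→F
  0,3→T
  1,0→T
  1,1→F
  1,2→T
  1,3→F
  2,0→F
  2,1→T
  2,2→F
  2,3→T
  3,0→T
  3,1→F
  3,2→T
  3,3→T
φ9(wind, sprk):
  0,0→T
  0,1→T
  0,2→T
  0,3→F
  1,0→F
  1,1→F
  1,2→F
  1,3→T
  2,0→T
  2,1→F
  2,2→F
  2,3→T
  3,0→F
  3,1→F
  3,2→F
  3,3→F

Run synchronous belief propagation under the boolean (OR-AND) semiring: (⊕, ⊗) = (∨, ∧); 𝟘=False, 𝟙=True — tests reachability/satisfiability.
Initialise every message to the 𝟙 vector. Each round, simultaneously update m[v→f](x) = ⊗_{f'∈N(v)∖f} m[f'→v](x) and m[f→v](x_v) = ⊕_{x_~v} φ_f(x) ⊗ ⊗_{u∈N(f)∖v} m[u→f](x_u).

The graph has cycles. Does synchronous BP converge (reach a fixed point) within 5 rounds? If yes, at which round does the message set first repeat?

init: all messages = 𝟙 over 4 values
r1 m[φ0→snow] = [T, T, T, T]
r1 m[φ0→wet] = [T, T, T, T]
r1 m[φ1→slip] = [T, T, T, T]
r1 m[φ1→wet] = [F, T, T, T]
r1 m[φ2→snow] = [T, T, T, T]
r1 m[φ2→sprk] = [T, T, T, T]
r1 m[φ3→wet] = [T, T, T, F]
r1 m[φ3→ice] = [T, T, T, T]
r1 m[φ4→wind] = [T, T, T, T]
r1 m[φ4→ice] = [T, T, T, T]
r1 m[φ5→wind] = [T, T, T, T]
r1 m[φ5→sprk] = [T, T, T, T]
r1 m[φ6→snow] = [T, T, T, T]
r1 m[φ6→slip] = [T, T, T, T]
r1 m[φ7→snow] = [T, T, T, T]
r1 m[φ7→wet] = [T, T, T, T]
r1 m[φ8→wet] = [T, T, T, T]
r1 m[φ8→ice] = [T, T, T, T]
r1 m[φ9→wind] = [T, T, T, F]
r1 m[φ9→sprk] = [T, T, T, T]
r1 m[snow→φ0] = [T, T, T, T]
r1 m[snow→φ2] = [T, T, T, T]
r1 m[snow→φ6] = [T, T, T, T]
r1 m[snow→φ7] = [T, T, T, T]
r1 m[slip→φ1] = [T, T, T, T]
r1 m[slip→φ6] = [T, T, T, T]
r1 m[wind→φ4] = [T, T, T, T]
r1 m[wind→φ5] = [T, T, T, T]
r1 m[wind→φ9] = [T, T, T, T]
r1 m[sprk→φ2] = [T, T, T, T]
r1 m[sprk→φ5] = [T, T, T, T]
r1 m[sprk→φ9] = [T, T, T, T]
r1 m[wet→φ0] = [T, T, T, T]
r1 m[wet→φ1] = [T, T, T, T]
r1 m[wet→φ3] = [T, T, T, T]
r1 m[wet→φ7] = [T, T, T, T]
r1 m[wet→φ8] = [T, T, T, T]
r1 m[ice→φ3] = [T, T, T, T]
r1 m[ice→φ4] = [T, T, T, T]
r1 m[ice→φ8] = [T, T, T, T]
r2 m[φ0→snow] = [T, T, T, T]
r2 m[φ0→wet] = [T, T, T, T]
r2 m[φ1→slip] = [T, T, T, T]
r2 m[φ1→wet] = [F, T, T, T]
r2 m[φ2→snow] = [T, T, T, T]
r2 m[φ2→sprk] = [T, T, T, T]
r2 m[φ3→wet] = [T, T, T, F]
r2 m[φ3→ice] = [T, T, T, T]
r2 m[φ4→wind] = [T, T, T, T]
r2 m[φ4→ice] = [T, T, T, T]
r2 m[φ5→wind] = [T, T, T, T]
r2 m[φ5→sprk] = [T, T, T, T]
r2 m[φ6→snow] = [T, T, T, T]
r2 m[φ6→slip] = [T, T, T, T]
r2 m[φ7→snow] = [T, T, T, T]
r2 m[φ7→wet] = [T, T, T, T]
r2 m[φ8→wet] = [T, T, T, T]
r2 m[φ8→ice] = [T, T, T, T]
r2 m[φ9→wind] = [T, T, T, F]
r2 m[φ9→sprk] = [T, T, T, T]
r2 m[snow→φ0] = [T, T, T, T]
r2 m[snow→φ2] = [T, T, T, T]
r2 m[snow→φ6] = [T, T, T, T]
r2 m[snow→φ7] = [T, T, T, T]
r2 m[slip→φ1] = [T, T, T, T]
r2 m[slip→φ6] = [T, T, T, T]
r2 m[wind→φ4] = [T, T, T, F]
r2 m[wind→φ5] = [T, T, T, F]
r2 m[wind→φ9] = [T, T, T, T]
r2 m[sprk→φ2] = [T, T, T, T]
r2 m[sprk→φ5] = [T, T, T, T]
r2 m[sprk→φ9] = [T, T, T, T]
r2 m[wet→φ0] = [F, T, T, F]
r2 m[wet→φ1] = [T, T, T, F]
r2 m[wet→φ3] = [F, T, T, T]
r2 m[wet→φ7] = [F, T, T, F]
r2 m[wet→φ8] = [F, T, T, F]
r2 m[ice→φ3] = [T, T, T, T]
r2 m[ice→φ4] = [T, T, T, T]
r2 m[ice→φ8] = [T, T, T, T]
r3 m[φ0→snow] = [T, T, T, T]
r3 m[φ0→wet] = [T, T, T, T]
r3 m[φ1→slip] = [T, T, T, T]
r3 m[φ1→wet] = [F, T, T, T]
r3 m[φ2→snow] = [T, T, T, T]
r3 m[φ2→sprk] = [T, T, T, T]
r3 m[φ3→wet] = [T, T, T, F]
r3 m[φ3→ice] = [T, T, F, T]
r3 m[φ4→wind] = [T, T, T, T]
r3 m[φ4→ice] = [T, T, T, T]
r3 m[φ5→wind] = [T, T, T, T]
r3 m[φ5→sprk] = [T, T, T, T]
r3 m[φ6→snow] = [T, T, T, T]
r3 m[φ6→slip] = [T, T, T, T]
r3 m[φ7→snow] = [T, T, T, T]
r3 m[φ7→wet] = [T, T, T, T]
r3 m[φ8→wet] = [T, T, T, T]
r3 m[φ8→ice] = [T, T, T, T]
r3 m[φ9→wind] = [T, T, T, F]
r3 m[φ9→sprk] = [T, T, T, T]
r3 m[snow→φ0] = [T, T, T, T]
r3 m[snow→φ2] = [T, T, T, T]
r3 m[snow→φ6] = [T, T, T, T]
r3 m[snow→φ7] = [T, T, T, T]
r3 m[slip→φ1] = [T, T, T, T]
r3 m[slip→φ6] = [T, T, T, T]
r3 m[wind→φ4] = [T, T, T, F]
r3 m[wind→φ5] = [T, T, T, F]
r3 m[wind→φ9] = [T, T, T, T]
r3 m[sprk→φ2] = [T, T, T, T]
r3 m[sprk→φ5] = [T, T, T, T]
r3 m[sprk→φ9] = [T, T, T, T]
r3 m[wet→φ0] = [F, T, T, F]
r3 m[wet→φ1] = [T, T, T, F]
r3 m[wet→φ3] = [F, T, T, T]
r3 m[wet→φ7] = [F, T, T, F]
r3 m[wet→φ8] = [F, T, T, F]
r3 m[ice→φ3] = [T, T, T, T]
r3 m[ice→φ4] = [T, T, T, T]
r3 m[ice→φ8] = [T, T, T, T]
r4 m[φ0→snow] = [T, T, T, T]
r4 m[φ0→wet] = [T, T, T, T]
r4 m[φ1→slip] = [T, T, T, T]
r4 m[φ1→wet] = [F, T, T, T]
r4 m[φ2→snow] = [T, T, T, T]
r4 m[φ2→sprk] = [T, T, T, T]
r4 m[φ3→wet] = [T, T, T, F]
r4 m[φ3→ice] = [T, T, F, T]
r4 m[φ4→wind] = [T, T, T, T]
r4 m[φ4→ice] = [T, T, T, T]
r4 m[φ5→wind] = [T, T, T, T]
r4 m[φ5→sprk] = [T, T, T, T]
r4 m[φ6→snow] = [T, T, T, T]
r4 m[φ6→slip] = [T, T, T, T]
r4 m[φ7→snow] = [T, T, T, T]
r4 m[φ7→wet] = [T, T, T, T]
r4 m[φ8→wet] = [T, T, T, T]
r4 m[φ8→ice] = [T, T, T, T]
r4 m[φ9→wind] = [T, T, T, F]
r4 m[φ9→sprk] = [T, T, T, T]
r4 m[snow→φ0] = [T, T, T, T]
r4 m[snow→φ2] = [T, T, T, T]
r4 m[snow→φ6] = [T, T, T, T]
r4 m[snow→φ7] = [T, T, T, T]
r4 m[slip→φ1] = [T, T, T, T]
r4 m[slip→φ6] = [T, T, T, T]
r4 m[wind→φ4] = [T, T, T, F]
r4 m[wind→φ5] = [T, T, T, F]
r4 m[wind→φ9] = [T, T, T, T]
r4 m[sprk→φ2] = [T, T, T, T]
r4 m[sprk→φ5] = [T, T, T, T]
r4 m[sprk→φ9] = [T, T, T, T]
r4 m[wet→φ0] = [F, T, T, F]
r4 m[wet→φ1] = [T, T, T, F]
r4 m[wet→φ3] = [F, T, T, T]
r4 m[wet→φ7] = [F, T, T, F]
r4 m[wet→φ8] = [F, T, T, F]
r4 m[ice→φ3] = [T, T, T, T]
r4 m[ice→φ4] = [T, T, F, T]
r4 m[ice→φ8] = [T, T, F, T]
r5 m[φ0→snow] = [T, T, T, T]
r5 m[φ0→wet] = [T, T, T, T]
r5 m[φ1→slip] = [T, T, T, T]
r5 m[φ1→wet] = [F, T, T, T]
r5 m[φ2→snow] = [T, T, T, T]
r5 m[φ2→sprk] = [T, T, T, T]
r5 m[φ3→wet] = [T, T, T, F]
r5 m[φ3→ice] = [T, T, F, T]
r5 m[φ4→wind] = [T, T, T, T]
r5 m[φ4→ice] = [T, T, T, T]
r5 m[φ5→wind] = [T, T, T, T]
r5 m[φ5→sprk] = [T, T, T, T]
r5 m[φ6→snow] = [T, T, T, T]
r5 m[φ6→slip] = [T, T, T, T]
r5 m[φ7→snow] = [T, T, T, T]
r5 m[φ7→wet] = [T, T, T, T]
r5 m[φ8→wet] = [T, T, T, T]
r5 m[φ8→ice] = [T, T, T, T]
r5 m[φ9→wind] = [T, T, T, F]
r5 m[φ9→sprk] = [T, T, T, T]
r5 m[snow→φ0] = [T, T, T, T]
r5 m[snow→φ2] = [T, T, T, T]
r5 m[snow→φ6] = [T, T, T, T]
r5 m[snow→φ7] = [T, T, T, T]
r5 m[slip→φ1] = [T, T, T, T]
r5 m[slip→φ6] = [T, T, T, T]
r5 m[wind→φ4] = [T, T, T, F]
r5 m[wind→φ5] = [T, T, T, F]
r5 m[wind→φ9] = [T, T, T, T]
r5 m[sprk→φ2] = [T, T, T, T]
r5 m[sprk→φ5] = [T, T, T, T]
r5 m[sprk→φ9] = [T, T, T, T]
r5 m[wet→φ0] = [F, T, T, F]
r5 m[wet→φ1] = [T, T, T, F]
r5 m[wet→φ3] = [F, T, T, T]
r5 m[wet→φ7] = [F, T, T, F]
r5 m[wet→φ8] = [F, T, T, F]
r5 m[ice→φ3] = [T, T, T, T]
r5 m[ice→φ4] = [T, T, F, T]
r5 m[ice→φ8] = [T, T, F, T]
fixed point reached at round 5
messages reach a fixed point at round 5

CONVERGED at round 5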